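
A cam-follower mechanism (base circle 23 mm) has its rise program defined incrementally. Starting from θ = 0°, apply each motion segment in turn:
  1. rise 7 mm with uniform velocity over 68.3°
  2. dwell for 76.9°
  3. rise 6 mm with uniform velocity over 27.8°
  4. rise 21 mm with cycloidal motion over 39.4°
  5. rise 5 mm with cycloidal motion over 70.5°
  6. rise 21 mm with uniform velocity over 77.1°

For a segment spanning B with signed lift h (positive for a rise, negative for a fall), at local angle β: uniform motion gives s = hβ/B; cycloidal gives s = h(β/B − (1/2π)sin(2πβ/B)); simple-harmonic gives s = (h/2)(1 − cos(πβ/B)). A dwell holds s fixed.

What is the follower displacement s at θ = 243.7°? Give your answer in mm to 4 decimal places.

seg 1 [0°–68.3°] uniform, h=7: full span → s += 7 → s = 7.0000
seg 2 [68.3°–145.2°] dwell: s stays 7.0000
seg 3 [145.2°–173°] uniform, h=6: full span → s += 6 → s = 13.0000
seg 4 [173°–212.4°] cycloidal, h=21: full span → s += 21 → s = 34.0000
seg 5 [212.4°–282.9°] cycloidal, h=5: θ=243.7° here. β=31.3, B=70.5. 5·(0.4440 − sin(2π·0.4440)/(2π)) = 1.9455 → s = 35.9455

35.9455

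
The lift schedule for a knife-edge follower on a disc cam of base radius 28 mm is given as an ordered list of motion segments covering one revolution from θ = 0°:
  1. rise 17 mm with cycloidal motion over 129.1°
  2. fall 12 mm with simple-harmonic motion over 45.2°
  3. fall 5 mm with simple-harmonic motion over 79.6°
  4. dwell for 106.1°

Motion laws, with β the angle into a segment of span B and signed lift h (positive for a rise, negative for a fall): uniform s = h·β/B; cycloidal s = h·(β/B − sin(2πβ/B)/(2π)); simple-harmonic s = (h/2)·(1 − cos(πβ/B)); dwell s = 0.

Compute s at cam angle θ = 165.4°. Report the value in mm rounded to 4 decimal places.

seg 1 [0°–129.1°] cycloidal, h=17: full span → s += 17 → s = 17.0000
seg 2 [129.1°–174.3°] simple-harmonic, h=-12: θ=165.4° here. β=36.3, B=45.2. -12/2·(1 − cos(π·0.8031)) = -10.8882 → s = 6.1118

6.1118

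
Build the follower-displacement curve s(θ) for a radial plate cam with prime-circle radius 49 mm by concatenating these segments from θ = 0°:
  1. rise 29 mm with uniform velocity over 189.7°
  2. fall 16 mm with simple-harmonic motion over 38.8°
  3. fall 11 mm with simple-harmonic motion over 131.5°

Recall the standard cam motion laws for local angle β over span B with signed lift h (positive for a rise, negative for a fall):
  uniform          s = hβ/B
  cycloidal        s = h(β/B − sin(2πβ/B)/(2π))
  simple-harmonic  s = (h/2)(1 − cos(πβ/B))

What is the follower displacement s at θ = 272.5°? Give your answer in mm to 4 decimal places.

seg 1 [0°–189.7°] uniform, h=29: full span → s += 29 → s = 29.0000
seg 2 [189.7°–228.5°] simple-harmonic, h=-16: full span → s += -16 → s = 13.0000
seg 3 [228.5°–360°] simple-harmonic, h=-11: θ=272.5° here. β=44, B=131.5. -11/2·(1 − cos(π·0.3346)) = -2.7690 → s = 10.2310

10.2310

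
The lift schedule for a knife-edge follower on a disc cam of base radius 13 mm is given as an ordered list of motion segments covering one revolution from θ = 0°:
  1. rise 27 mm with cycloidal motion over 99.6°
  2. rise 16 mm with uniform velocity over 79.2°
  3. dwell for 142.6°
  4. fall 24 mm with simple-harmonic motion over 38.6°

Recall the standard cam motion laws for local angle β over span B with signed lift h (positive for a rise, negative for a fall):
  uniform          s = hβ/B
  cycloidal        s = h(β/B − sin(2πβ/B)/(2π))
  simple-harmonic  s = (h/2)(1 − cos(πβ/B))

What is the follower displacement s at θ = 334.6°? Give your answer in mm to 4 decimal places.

seg 1 [0°–99.6°] cycloidal, h=27: full span → s += 27 → s = 27.0000
seg 2 [99.6°–178.8°] uniform, h=16: full span → s += 16 → s = 43.0000
seg 3 [178.8°–321.4°] dwell: s stays 43.0000
seg 4 [321.4°–360°] simple-harmonic, h=-24: θ=334.6° here. β=13.2, B=38.6. -24/2·(1 − cos(π·0.3420)) = -6.2841 → s = 36.7159

36.7159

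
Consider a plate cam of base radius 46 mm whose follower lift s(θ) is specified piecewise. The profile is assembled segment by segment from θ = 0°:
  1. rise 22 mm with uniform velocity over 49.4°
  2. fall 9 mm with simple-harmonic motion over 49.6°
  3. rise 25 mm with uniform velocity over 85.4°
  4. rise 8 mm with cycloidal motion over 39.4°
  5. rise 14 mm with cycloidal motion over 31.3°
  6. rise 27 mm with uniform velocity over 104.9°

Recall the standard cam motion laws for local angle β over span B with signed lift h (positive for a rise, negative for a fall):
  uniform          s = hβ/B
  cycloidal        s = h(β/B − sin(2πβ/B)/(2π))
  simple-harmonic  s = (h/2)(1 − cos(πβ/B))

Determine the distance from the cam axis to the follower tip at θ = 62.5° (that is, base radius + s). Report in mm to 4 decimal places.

seg 1 [0°–49.4°] uniform, h=22: full span → s += 22 → s = 22.0000
seg 2 [49.4°–99°] simple-harmonic, h=-9: θ=62.5° here. β=13.1, B=49.6. -9/2·(1 − cos(π·0.2641)) = -1.4622 → s = 20.5378
radial distance = base radius + s = 46 + 20.5378 = 66.5378

66.5378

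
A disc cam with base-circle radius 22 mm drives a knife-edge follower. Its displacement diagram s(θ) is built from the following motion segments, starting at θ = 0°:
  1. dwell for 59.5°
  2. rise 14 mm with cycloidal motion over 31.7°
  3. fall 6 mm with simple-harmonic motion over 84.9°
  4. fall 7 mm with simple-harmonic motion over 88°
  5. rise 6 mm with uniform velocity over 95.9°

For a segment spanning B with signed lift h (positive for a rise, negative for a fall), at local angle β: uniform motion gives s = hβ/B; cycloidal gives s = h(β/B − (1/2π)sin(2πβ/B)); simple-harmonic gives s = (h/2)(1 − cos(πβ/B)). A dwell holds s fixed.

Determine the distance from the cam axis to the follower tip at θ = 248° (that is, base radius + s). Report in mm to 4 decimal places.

seg 1 [0°–59.5°] dwell: s stays 0.0000
seg 2 [59.5°–91.2°] cycloidal, h=14: full span → s += 14 → s = 14.0000
seg 3 [91.2°–176.1°] simple-harmonic, h=-6: full span → s += -6 → s = 8.0000
seg 4 [176.1°–264.1°] simple-harmonic, h=-7: θ=248° here. β=71.9, B=88. -7/2·(1 − cos(π·0.8170)) = -6.4376 → s = 1.5624
radial distance = base radius + s = 22 + 1.5624 = 23.5624

23.5624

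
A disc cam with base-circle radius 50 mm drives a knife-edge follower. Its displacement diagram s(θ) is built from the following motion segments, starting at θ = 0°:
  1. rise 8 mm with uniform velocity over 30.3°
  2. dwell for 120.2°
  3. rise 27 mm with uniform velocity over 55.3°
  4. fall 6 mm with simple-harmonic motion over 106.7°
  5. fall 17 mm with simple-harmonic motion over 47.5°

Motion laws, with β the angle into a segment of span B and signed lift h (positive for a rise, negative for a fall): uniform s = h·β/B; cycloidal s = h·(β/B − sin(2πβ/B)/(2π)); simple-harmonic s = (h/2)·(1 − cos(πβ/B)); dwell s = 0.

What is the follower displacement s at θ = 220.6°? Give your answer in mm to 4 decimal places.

seg 1 [0°–30.3°] uniform, h=8: full span → s += 8 → s = 8.0000
seg 2 [30.3°–150.5°] dwell: s stays 8.0000
seg 3 [150.5°–205.8°] uniform, h=27: full span → s += 27 → s = 35.0000
seg 4 [205.8°–312.5°] simple-harmonic, h=-6: θ=220.6° here. β=14.8, B=106.7. -6/2·(1 − cos(π·0.1387)) = -0.2804 → s = 34.7196

34.7196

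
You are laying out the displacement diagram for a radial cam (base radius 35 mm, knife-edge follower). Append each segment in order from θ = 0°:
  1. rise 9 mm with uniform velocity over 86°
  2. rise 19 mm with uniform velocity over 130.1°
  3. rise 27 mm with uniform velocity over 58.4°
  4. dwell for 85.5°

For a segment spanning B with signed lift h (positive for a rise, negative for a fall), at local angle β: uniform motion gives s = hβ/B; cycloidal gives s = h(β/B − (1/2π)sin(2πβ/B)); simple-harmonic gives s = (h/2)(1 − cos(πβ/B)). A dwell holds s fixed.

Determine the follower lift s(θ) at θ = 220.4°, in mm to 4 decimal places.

seg 1 [0°–86°] uniform, h=9: full span → s += 9 → s = 9.0000
seg 2 [86°–216.1°] uniform, h=19: full span → s += 19 → s = 28.0000
seg 3 [216.1°–274.5°] uniform, h=27: θ=220.4° here. β=4.3, B=58.4. 27·4.3/58.4 = 1.9880 → s = 29.9880

29.9880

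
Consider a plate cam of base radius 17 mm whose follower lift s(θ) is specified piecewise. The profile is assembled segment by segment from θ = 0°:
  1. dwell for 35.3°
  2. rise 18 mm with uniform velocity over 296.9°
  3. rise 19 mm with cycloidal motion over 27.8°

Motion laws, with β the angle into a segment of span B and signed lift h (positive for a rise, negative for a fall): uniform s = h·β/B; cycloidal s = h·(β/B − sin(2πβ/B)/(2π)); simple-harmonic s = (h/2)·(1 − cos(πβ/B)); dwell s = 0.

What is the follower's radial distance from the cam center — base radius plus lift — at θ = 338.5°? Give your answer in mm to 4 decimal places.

seg 1 [0°–35.3°] dwell: s stays 0.0000
seg 2 [35.3°–332.2°] uniform, h=18: full span → s += 18 → s = 18.0000
seg 3 [332.2°–360°] cycloidal, h=19: θ=338.5° here. β=6.3, B=27.8. 19·(0.2266 − sin(2π·0.2266)/(2π)) = 1.3144 → s = 19.3144
radial distance = base radius + s = 17 + 19.3144 = 36.3144

36.3144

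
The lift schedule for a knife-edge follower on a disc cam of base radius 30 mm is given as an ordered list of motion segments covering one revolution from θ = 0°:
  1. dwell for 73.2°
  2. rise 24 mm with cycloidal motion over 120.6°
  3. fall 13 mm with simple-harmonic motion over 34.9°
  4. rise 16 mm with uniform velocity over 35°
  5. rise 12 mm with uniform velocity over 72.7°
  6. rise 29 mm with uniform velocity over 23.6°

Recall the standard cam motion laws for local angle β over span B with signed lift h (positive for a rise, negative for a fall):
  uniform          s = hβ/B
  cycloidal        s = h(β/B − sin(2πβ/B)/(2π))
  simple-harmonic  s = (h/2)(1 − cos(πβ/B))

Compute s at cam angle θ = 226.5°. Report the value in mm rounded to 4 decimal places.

seg 1 [0°–73.2°] dwell: s stays 0.0000
seg 2 [73.2°–193.8°] cycloidal, h=24: full span → s += 24 → s = 24.0000
seg 3 [193.8°–228.7°] simple-harmonic, h=-13: θ=226.5° here. β=32.7, B=34.9. -13/2·(1 − cos(π·0.9370)) = -12.8730 → s = 11.1270

11.1270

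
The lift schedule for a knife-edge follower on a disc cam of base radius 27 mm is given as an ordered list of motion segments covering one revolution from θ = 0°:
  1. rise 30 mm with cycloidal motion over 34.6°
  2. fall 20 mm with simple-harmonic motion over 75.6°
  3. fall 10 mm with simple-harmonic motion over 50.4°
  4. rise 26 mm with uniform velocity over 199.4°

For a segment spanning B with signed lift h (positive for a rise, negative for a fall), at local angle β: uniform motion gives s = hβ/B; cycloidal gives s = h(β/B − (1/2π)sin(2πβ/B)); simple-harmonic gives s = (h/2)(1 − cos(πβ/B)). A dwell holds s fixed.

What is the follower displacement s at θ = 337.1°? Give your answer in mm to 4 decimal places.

seg 1 [0°–34.6°] cycloidal, h=30: full span → s += 30 → s = 30.0000
seg 2 [34.6°–110.2°] simple-harmonic, h=-20: full span → s += -20 → s = 10.0000
seg 3 [110.2°–160.6°] simple-harmonic, h=-10: full span → s += -10 → s = 0.0000
seg 4 [160.6°–360°] uniform, h=26: θ=337.1° here. β=176.5, B=199.4. 26·176.5/199.4 = 23.0140 → s = 23.0140

23.0140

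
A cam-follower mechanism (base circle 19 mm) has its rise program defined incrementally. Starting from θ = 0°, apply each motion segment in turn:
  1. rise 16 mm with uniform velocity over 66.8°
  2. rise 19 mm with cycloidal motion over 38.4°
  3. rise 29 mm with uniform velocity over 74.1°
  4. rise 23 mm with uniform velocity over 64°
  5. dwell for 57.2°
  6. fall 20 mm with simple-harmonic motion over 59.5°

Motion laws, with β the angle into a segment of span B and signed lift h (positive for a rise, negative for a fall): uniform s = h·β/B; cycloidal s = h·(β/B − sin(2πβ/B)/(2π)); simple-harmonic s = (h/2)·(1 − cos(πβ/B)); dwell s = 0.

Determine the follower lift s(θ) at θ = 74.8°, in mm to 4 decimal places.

seg 1 [0°–66.8°] uniform, h=16: full span → s += 16 → s = 16.0000
seg 2 [66.8°–105.2°] cycloidal, h=19: θ=74.8° here. β=8, B=38.4. 19·(0.2083 − sin(2π·0.2083)/(2π)) = 1.0374 → s = 17.0374

17.0374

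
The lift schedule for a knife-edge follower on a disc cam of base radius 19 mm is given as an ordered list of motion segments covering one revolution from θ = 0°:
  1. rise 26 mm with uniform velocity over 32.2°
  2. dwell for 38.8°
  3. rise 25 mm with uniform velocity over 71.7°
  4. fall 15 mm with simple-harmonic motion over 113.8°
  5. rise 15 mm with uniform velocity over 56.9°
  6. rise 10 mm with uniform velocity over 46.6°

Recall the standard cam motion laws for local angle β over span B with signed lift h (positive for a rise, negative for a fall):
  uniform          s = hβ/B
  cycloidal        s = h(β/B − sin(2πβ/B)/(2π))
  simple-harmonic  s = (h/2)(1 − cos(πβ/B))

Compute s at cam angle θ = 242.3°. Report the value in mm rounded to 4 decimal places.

seg 1 [0°–32.2°] uniform, h=26: full span → s += 26 → s = 26.0000
seg 2 [32.2°–71°] dwell: s stays 26.0000
seg 3 [71°–142.7°] uniform, h=25: full span → s += 25 → s = 51.0000
seg 4 [142.7°–256.5°] simple-harmonic, h=-15: θ=242.3° here. β=99.6, B=113.8. -15/2·(1 − cos(π·0.8752)) = -14.4311 → s = 36.5689

36.5689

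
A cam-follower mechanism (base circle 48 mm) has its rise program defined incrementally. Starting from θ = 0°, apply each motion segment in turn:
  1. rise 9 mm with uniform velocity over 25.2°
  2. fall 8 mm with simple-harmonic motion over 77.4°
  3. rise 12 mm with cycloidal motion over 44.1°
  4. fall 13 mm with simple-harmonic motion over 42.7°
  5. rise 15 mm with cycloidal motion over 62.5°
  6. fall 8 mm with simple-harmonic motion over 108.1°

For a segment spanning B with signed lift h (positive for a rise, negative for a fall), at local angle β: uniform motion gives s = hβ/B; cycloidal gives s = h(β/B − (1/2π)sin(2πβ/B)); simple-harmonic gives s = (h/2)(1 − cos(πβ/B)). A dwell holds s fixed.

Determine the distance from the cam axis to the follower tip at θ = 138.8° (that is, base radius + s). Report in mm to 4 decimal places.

seg 1 [0°–25.2°] uniform, h=9: full span → s += 9 → s = 9.0000
seg 2 [25.2°–102.6°] simple-harmonic, h=-8: full span → s += -8 → s = 1.0000
seg 3 [102.6°–146.7°] cycloidal, h=12: θ=138.8° here. β=36.2, B=44.1. 12·(0.8209 − sin(2π·0.8209)/(2π)) = 11.5740 → s = 12.5740
radial distance = base radius + s = 48 + 12.5740 = 60.5740

60.5740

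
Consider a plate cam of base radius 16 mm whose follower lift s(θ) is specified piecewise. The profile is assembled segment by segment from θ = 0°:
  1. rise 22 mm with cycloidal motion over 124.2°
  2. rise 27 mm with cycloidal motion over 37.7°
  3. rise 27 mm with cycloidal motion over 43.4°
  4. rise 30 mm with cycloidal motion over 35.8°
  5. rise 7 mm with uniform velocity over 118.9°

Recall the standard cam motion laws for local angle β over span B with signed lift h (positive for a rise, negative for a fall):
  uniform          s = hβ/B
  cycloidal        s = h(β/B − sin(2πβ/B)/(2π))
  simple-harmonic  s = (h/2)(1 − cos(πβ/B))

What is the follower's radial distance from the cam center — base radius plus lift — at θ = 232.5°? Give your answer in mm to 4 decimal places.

seg 1 [0°–124.2°] cycloidal, h=22: full span → s += 22 → s = 22.0000
seg 2 [124.2°–161.9°] cycloidal, h=27: full span → s += 27 → s = 49.0000
seg 3 [161.9°–205.3°] cycloidal, h=27: full span → s += 27 → s = 76.0000
seg 4 [205.3°–241.1°] cycloidal, h=30: θ=232.5° here. β=27.2, B=35.8. 30·(0.7598 − sin(2π·0.7598)/(2π)) = 27.5589 → s = 103.5589
radial distance = base radius + s = 16 + 103.5589 = 119.5589

119.5589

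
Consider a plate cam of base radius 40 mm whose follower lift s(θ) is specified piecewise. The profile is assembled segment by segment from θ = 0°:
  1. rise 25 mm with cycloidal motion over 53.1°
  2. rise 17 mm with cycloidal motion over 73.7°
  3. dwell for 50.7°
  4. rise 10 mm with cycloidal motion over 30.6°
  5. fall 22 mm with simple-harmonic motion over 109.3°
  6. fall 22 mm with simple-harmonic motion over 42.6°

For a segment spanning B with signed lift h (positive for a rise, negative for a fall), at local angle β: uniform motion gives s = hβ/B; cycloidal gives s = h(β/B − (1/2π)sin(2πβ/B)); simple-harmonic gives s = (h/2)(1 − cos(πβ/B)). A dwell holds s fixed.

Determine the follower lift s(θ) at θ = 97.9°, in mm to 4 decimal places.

seg 1 [0°–53.1°] cycloidal, h=25: full span → s += 25 → s = 25.0000
seg 2 [53.1°–126.8°] cycloidal, h=17: θ=97.9° here. β=44.8, B=73.7. 17·(0.6079 − sin(2π·0.6079)/(2π)) = 12.0304 → s = 37.0304

37.0304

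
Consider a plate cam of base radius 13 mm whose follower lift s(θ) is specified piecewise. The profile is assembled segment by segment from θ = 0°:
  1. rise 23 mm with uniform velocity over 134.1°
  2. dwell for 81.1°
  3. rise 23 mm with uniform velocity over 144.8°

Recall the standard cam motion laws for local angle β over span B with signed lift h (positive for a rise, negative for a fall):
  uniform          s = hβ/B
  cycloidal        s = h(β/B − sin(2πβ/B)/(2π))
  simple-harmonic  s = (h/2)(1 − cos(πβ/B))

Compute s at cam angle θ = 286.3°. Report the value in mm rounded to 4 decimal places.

seg 1 [0°–134.1°] uniform, h=23: full span → s += 23 → s = 23.0000
seg 2 [134.1°–215.2°] dwell: s stays 23.0000
seg 3 [215.2°–360°] uniform, h=23: θ=286.3° here. β=71.1, B=144.8. 23·71.1/144.8 = 11.2935 → s = 34.2935

34.2935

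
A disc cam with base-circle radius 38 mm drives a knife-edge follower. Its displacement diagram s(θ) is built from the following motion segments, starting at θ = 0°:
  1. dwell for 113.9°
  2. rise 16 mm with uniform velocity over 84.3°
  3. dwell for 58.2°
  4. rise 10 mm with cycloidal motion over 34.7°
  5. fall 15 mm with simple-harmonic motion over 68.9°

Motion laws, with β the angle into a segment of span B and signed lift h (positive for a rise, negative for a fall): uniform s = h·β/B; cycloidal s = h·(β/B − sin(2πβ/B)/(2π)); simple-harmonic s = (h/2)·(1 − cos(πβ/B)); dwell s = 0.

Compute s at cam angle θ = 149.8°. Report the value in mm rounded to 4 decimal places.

seg 1 [0°–113.9°] dwell: s stays 0.0000
seg 2 [113.9°–198.2°] uniform, h=16: θ=149.8° here. β=35.9, B=84.3. 16·35.9/84.3 = 6.8138 → s = 6.8138

6.8138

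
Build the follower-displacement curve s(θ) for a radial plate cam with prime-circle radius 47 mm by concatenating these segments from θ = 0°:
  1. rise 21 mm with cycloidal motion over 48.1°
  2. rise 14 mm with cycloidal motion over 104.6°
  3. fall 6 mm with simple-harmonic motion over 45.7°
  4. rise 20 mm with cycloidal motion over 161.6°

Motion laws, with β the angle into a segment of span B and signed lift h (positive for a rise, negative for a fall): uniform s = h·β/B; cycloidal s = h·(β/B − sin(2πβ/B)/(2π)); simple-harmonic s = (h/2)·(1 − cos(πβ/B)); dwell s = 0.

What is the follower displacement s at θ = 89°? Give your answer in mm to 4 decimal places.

seg 1 [0°–48.1°] cycloidal, h=21: full span → s += 21 → s = 21.0000
seg 2 [48.1°–152.7°] cycloidal, h=14: θ=89° here. β=40.9, B=104.6. 14·(0.3910 − sin(2π·0.3910)/(2π)) = 4.0649 → s = 25.0649

25.0649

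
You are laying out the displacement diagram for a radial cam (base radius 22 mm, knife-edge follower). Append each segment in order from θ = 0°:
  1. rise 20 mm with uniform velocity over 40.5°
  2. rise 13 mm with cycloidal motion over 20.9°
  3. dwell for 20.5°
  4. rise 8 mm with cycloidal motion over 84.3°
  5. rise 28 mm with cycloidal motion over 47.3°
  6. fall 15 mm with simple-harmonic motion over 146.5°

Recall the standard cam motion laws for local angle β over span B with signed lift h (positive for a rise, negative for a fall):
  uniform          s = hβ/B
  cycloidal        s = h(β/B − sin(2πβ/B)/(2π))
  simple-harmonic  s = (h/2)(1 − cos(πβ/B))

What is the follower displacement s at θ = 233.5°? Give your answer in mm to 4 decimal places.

seg 1 [0°–40.5°] uniform, h=20: full span → s += 20 → s = 20.0000
seg 2 [40.5°–61.4°] cycloidal, h=13: full span → s += 13 → s = 33.0000
seg 3 [61.4°–81.9°] dwell: s stays 33.0000
seg 4 [81.9°–166.2°] cycloidal, h=8: full span → s += 8 → s = 41.0000
seg 5 [166.2°–213.5°] cycloidal, h=28: full span → s += 28 → s = 69.0000
seg 6 [213.5°–360°] simple-harmonic, h=-15: θ=233.5° here. β=20, B=146.5. -15/2·(1 − cos(π·0.1365)) = -0.6793 → s = 68.3207

68.3207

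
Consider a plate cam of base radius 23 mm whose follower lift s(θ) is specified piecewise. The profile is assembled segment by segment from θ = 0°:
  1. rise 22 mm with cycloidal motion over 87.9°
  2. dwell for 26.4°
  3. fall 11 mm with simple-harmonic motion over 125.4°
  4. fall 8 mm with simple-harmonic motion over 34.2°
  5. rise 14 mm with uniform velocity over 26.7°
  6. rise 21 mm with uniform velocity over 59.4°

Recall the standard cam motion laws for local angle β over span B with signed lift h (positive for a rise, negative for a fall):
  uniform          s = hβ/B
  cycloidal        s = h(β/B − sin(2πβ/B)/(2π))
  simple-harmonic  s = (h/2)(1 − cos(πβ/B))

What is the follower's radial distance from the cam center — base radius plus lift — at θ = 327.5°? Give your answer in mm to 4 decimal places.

seg 1 [0°–87.9°] cycloidal, h=22: full span → s += 22 → s = 22.0000
seg 2 [87.9°–114.3°] dwell: s stays 22.0000
seg 3 [114.3°–239.7°] simple-harmonic, h=-11: full span → s += -11 → s = 11.0000
seg 4 [239.7°–273.9°] simple-harmonic, h=-8: full span → s += -8 → s = 3.0000
seg 5 [273.9°–300.6°] uniform, h=14: full span → s += 14 → s = 17.0000
seg 6 [300.6°–360°] uniform, h=21: θ=327.5° here. β=26.9, B=59.4. 21·26.9/59.4 = 9.5101 → s = 26.5101
radial distance = base radius + s = 23 + 26.5101 = 49.5101

49.5101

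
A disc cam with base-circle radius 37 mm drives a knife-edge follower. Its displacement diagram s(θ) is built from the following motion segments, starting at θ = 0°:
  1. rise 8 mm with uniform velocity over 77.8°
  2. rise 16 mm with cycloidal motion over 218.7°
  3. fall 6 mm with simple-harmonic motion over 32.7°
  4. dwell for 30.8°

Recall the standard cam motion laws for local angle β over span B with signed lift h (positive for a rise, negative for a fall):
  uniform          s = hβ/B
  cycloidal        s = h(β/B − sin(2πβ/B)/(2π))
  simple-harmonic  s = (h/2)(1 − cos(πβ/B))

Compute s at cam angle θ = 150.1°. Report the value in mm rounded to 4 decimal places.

seg 1 [0°–77.8°] uniform, h=8: full span → s += 8 → s = 8.0000
seg 2 [77.8°–296.5°] cycloidal, h=16: θ=150.1° here. β=72.3, B=218.7. 16·(0.3306 − sin(2π·0.3306)/(2π)) = 3.0625 → s = 11.0625

11.0625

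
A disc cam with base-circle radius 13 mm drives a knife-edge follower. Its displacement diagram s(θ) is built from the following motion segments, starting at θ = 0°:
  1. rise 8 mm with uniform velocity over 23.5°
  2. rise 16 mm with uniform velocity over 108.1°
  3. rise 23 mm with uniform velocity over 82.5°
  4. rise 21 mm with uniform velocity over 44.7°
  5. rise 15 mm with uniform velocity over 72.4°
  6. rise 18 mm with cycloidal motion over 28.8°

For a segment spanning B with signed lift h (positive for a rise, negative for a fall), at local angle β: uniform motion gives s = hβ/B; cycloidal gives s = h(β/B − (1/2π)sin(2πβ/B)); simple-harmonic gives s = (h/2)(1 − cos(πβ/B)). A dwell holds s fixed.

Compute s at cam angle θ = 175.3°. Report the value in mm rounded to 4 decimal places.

seg 1 [0°–23.5°] uniform, h=8: full span → s += 8 → s = 8.0000
seg 2 [23.5°–131.6°] uniform, h=16: full span → s += 16 → s = 24.0000
seg 3 [131.6°–214.1°] uniform, h=23: θ=175.3° here. β=43.7, B=82.5. 23·43.7/82.5 = 12.1830 → s = 36.1830

36.1830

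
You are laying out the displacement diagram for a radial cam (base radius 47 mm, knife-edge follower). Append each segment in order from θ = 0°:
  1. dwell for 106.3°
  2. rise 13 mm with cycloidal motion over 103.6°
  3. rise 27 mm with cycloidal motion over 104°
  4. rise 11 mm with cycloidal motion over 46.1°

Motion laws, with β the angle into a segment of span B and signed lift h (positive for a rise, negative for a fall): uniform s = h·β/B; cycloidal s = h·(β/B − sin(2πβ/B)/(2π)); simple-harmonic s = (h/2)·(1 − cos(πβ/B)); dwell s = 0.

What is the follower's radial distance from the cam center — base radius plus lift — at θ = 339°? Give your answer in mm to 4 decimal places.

seg 1 [0°–106.3°] dwell: s stays 0.0000
seg 2 [106.3°–209.9°] cycloidal, h=13: full span → s += 13 → s = 13.0000
seg 3 [209.9°–313.9°] cycloidal, h=27: full span → s += 27 → s = 40.0000
seg 4 [313.9°–360°] cycloidal, h=11: θ=339° here. β=25.1, B=46.1. 11·(0.5445 − sin(2π·0.5445)/(2π)) = 6.4720 → s = 46.4720
radial distance = base radius + s = 47 + 46.4720 = 93.4720

93.4720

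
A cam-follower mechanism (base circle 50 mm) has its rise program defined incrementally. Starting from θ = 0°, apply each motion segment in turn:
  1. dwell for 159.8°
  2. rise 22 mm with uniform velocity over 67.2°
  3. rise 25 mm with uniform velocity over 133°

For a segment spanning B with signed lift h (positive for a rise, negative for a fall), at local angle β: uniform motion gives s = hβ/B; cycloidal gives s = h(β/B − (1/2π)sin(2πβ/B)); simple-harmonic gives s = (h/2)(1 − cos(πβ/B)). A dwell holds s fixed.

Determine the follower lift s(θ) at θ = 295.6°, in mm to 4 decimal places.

seg 1 [0°–159.8°] dwell: s stays 0.0000
seg 2 [159.8°–227°] uniform, h=22: full span → s += 22 → s = 22.0000
seg 3 [227°–360°] uniform, h=25: θ=295.6° here. β=68.6, B=133. 25·68.6/133 = 12.8947 → s = 34.8947

34.8947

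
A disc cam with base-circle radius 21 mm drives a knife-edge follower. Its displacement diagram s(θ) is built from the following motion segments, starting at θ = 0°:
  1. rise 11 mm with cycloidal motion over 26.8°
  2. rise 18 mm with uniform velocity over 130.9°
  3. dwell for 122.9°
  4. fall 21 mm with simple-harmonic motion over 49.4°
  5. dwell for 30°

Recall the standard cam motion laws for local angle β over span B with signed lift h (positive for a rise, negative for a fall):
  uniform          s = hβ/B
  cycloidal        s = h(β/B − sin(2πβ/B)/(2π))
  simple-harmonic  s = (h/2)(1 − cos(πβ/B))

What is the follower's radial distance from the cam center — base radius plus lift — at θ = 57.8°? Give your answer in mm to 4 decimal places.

seg 1 [0°–26.8°] cycloidal, h=11: full span → s += 11 → s = 11.0000
seg 2 [26.8°–157.7°] uniform, h=18: θ=57.8° here. β=31, B=130.9. 18·31/130.9 = 4.2628 → s = 15.2628
radial distance = base radius + s = 21 + 15.2628 = 36.2628

36.2628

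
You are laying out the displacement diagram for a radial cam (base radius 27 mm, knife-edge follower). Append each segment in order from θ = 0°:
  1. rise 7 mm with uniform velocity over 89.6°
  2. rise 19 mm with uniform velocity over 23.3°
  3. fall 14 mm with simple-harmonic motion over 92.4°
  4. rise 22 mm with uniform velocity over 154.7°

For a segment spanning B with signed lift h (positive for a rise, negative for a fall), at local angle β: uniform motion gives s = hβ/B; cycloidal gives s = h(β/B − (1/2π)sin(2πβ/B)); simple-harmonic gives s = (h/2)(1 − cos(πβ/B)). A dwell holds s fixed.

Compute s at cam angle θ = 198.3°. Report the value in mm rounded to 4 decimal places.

seg 1 [0°–89.6°] uniform, h=7: full span → s += 7 → s = 7.0000
seg 2 [89.6°–112.9°] uniform, h=19: full span → s += 19 → s = 26.0000
seg 3 [112.9°–205.3°] simple-harmonic, h=-14: θ=198.3° here. β=85.4, B=92.4. -14/2·(1 − cos(π·0.9242)) = -13.8027 → s = 12.1973

12.1973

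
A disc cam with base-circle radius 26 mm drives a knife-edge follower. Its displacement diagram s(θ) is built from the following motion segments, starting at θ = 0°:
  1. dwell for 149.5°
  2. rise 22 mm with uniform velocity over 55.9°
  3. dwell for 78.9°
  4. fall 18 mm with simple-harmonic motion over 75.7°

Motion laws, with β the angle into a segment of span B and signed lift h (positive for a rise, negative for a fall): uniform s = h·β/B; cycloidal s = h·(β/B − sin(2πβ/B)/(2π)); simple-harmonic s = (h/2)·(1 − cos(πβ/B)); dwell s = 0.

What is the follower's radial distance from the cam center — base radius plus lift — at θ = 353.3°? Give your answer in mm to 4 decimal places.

seg 1 [0°–149.5°] dwell: s stays 0.0000
seg 2 [149.5°–205.4°] uniform, h=22: full span → s += 22 → s = 22.0000
seg 3 [205.4°–284.3°] dwell: s stays 22.0000
seg 4 [284.3°–360°] simple-harmonic, h=-18: θ=353.3° here. β=69, B=75.7. -18/2·(1 − cos(π·0.9115)) = -17.6543 → s = 4.3457
radial distance = base radius + s = 26 + 4.3457 = 30.3457

30.3457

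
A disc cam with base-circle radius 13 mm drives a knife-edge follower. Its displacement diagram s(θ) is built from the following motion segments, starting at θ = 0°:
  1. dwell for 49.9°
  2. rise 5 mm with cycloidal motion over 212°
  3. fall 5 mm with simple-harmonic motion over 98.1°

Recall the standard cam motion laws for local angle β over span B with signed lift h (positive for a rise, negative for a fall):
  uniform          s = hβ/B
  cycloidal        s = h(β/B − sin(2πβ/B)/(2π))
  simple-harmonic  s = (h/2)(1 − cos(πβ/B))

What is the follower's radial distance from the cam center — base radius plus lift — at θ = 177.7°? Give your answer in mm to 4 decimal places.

seg 1 [0°–49.9°] dwell: s stays 0.0000
seg 2 [49.9°–261.9°] cycloidal, h=5: θ=177.7° here. β=127.8, B=212. 5·(0.6028 − sin(2π·0.6028)/(2π)) = 3.4933 → s = 3.4933
radial distance = base radius + s = 13 + 3.4933 = 16.4933

16.4933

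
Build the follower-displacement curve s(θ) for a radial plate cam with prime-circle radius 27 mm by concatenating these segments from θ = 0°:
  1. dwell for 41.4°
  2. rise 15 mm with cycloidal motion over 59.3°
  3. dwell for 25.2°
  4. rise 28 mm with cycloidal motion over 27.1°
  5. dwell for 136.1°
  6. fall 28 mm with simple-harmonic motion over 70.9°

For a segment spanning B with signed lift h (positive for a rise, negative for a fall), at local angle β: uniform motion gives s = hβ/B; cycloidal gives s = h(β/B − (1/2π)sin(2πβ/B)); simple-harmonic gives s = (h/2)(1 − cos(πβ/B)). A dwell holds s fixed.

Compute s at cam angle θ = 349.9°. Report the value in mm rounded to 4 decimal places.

seg 1 [0°–41.4°] dwell: s stays 0.0000
seg 2 [41.4°–100.7°] cycloidal, h=15: full span → s += 15 → s = 15.0000
seg 3 [100.7°–125.9°] dwell: s stays 15.0000
seg 4 [125.9°–153°] cycloidal, h=28: full span → s += 28 → s = 43.0000
seg 5 [153°–289.1°] dwell: s stays 43.0000
seg 6 [289.1°–360°] simple-harmonic, h=-28: θ=349.9° here. β=60.8, B=70.9. -28/2·(1 − cos(π·0.8575)) = -26.6212 → s = 16.3788

16.3788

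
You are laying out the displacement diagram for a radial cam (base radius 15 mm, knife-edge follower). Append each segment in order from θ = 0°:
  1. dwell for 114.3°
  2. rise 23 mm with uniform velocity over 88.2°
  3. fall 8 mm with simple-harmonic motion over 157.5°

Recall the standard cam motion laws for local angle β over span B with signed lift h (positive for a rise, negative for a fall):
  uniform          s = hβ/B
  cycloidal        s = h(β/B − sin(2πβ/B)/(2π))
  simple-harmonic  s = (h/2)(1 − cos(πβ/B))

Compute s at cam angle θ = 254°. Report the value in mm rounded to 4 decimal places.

seg 1 [0°–114.3°] dwell: s stays 0.0000
seg 2 [114.3°–202.5°] uniform, h=23: full span → s += 23 → s = 23.0000
seg 3 [202.5°–360°] simple-harmonic, h=-8: θ=254° here. β=51.5, B=157.5. -8/2·(1 − cos(π·0.3270)) = -1.9313 → s = 21.0687

21.0687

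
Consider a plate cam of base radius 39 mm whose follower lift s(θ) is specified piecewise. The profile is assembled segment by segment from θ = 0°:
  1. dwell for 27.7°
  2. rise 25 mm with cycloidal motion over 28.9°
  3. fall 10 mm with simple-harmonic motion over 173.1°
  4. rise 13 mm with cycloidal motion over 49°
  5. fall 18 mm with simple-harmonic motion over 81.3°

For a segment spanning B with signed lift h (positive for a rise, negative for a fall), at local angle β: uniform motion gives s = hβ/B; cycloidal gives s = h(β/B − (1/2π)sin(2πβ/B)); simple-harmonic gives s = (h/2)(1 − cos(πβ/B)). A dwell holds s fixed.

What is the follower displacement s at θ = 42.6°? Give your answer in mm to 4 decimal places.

seg 1 [0°–27.7°] dwell: s stays 0.0000
seg 2 [27.7°–56.6°] cycloidal, h=25: θ=42.6° here. β=14.9, B=28.9. 25·(0.5156 − sin(2π·0.5156)/(2π)) = 13.2779 → s = 13.2779

13.2779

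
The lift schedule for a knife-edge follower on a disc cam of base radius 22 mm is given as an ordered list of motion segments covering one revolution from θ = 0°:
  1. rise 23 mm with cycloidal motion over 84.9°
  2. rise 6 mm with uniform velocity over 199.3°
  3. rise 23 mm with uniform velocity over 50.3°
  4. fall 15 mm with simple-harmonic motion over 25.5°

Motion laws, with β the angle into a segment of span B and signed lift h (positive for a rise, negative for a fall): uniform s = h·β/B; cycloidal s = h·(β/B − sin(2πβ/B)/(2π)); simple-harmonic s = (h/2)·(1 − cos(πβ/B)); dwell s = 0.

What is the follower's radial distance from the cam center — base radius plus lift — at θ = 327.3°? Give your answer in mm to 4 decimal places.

seg 1 [0°–84.9°] cycloidal, h=23: full span → s += 23 → s = 23.0000
seg 2 [84.9°–284.2°] uniform, h=6: full span → s += 6 → s = 29.0000
seg 3 [284.2°–334.5°] uniform, h=23: θ=327.3° here. β=43.1, B=50.3. 23·43.1/50.3 = 19.7078 → s = 48.7078
radial distance = base radius + s = 22 + 48.7078 = 70.7078

70.7078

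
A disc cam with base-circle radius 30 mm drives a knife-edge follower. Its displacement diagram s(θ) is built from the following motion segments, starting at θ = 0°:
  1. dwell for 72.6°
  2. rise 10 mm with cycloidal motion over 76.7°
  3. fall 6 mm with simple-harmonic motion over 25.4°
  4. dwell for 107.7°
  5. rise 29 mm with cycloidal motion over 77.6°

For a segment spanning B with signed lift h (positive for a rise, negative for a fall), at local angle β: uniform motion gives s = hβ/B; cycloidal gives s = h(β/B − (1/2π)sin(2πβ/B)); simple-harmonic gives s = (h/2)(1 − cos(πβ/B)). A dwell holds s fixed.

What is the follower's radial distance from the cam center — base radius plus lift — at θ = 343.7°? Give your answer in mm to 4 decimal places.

seg 1 [0°–72.6°] dwell: s stays 0.0000
seg 2 [72.6°–149.3°] cycloidal, h=10: full span → s += 10 → s = 10.0000
seg 3 [149.3°–174.7°] simple-harmonic, h=-6: full span → s += -6 → s = 4.0000
seg 4 [174.7°–282.4°] dwell: s stays 4.0000
seg 5 [282.4°–360°] cycloidal, h=29: θ=343.7° here. β=61.3, B=77.6. 29·(0.7899 − sin(2π·0.7899)/(2π)) = 27.3794 → s = 31.3794
radial distance = base radius + s = 30 + 31.3794 = 61.3794

61.3794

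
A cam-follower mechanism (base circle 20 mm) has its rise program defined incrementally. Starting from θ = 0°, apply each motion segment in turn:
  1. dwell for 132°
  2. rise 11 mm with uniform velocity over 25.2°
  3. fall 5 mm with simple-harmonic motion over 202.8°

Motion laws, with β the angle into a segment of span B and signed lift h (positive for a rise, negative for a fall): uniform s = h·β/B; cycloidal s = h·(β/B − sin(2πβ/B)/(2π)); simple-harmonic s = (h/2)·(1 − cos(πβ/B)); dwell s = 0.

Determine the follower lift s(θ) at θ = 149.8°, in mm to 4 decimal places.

seg 1 [0°–132°] dwell: s stays 0.0000
seg 2 [132°–157.2°] uniform, h=11: θ=149.8° here. β=17.8, B=25.2. 11·17.8/25.2 = 7.7698 → s = 7.7698

7.7698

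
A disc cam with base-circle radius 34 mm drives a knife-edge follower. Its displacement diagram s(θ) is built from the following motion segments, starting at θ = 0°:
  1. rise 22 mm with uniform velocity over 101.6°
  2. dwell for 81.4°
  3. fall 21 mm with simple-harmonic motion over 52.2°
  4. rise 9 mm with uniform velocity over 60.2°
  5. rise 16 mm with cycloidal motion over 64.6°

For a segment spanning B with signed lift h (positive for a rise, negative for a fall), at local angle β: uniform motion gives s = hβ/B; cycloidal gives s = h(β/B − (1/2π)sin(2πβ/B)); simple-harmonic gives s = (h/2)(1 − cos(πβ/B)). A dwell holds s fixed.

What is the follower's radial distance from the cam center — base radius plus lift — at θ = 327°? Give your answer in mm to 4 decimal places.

seg 1 [0°–101.6°] uniform, h=22: full span → s += 22 → s = 22.0000
seg 2 [101.6°–183°] dwell: s stays 22.0000
seg 3 [183°–235.2°] simple-harmonic, h=-21: full span → s += -21 → s = 1.0000
seg 4 [235.2°–295.4°] uniform, h=9: full span → s += 9 → s = 10.0000
seg 5 [295.4°–360°] cycloidal, h=16: θ=327° here. β=31.6, B=64.6. 16·(0.4892 − sin(2π·0.4892)/(2π)) = 7.6534 → s = 17.6534
radial distance = base radius + s = 34 + 17.6534 = 51.6534

51.6534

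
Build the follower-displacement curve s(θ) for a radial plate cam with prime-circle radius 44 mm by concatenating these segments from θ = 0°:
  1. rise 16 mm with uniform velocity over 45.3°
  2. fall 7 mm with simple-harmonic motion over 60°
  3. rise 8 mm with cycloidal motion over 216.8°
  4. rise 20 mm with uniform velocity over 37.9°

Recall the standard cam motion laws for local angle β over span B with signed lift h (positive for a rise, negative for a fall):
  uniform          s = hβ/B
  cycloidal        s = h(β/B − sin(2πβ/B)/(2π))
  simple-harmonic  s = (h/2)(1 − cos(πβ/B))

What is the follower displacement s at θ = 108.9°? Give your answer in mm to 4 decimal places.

seg 1 [0°–45.3°] uniform, h=16: full span → s += 16 → s = 16.0000
seg 2 [45.3°–105.3°] simple-harmonic, h=-7: full span → s += -7 → s = 9.0000
seg 3 [105.3°–322.1°] cycloidal, h=8: θ=108.9° here. β=3.6, B=216.8. 8·(0.0166 − sin(2π·0.0166)/(2π)) = 0.0002 → s = 9.0002

9.0002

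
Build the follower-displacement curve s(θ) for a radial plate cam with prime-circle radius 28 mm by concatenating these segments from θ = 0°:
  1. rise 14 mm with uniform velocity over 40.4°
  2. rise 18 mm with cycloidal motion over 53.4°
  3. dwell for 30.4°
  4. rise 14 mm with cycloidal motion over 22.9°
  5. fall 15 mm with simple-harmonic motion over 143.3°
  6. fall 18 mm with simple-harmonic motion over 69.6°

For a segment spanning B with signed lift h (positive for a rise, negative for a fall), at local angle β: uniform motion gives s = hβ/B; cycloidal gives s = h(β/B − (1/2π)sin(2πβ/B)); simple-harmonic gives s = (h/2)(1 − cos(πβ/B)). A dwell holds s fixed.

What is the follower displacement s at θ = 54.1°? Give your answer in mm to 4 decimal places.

seg 1 [0°–40.4°] uniform, h=14: full span → s += 14 → s = 14.0000
seg 2 [40.4°–93.8°] cycloidal, h=18: θ=54.1° here. β=13.7, B=53.4. 18·(0.2566 − sin(2π·0.2566)/(2π)) = 1.7556 → s = 15.7556

15.7556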